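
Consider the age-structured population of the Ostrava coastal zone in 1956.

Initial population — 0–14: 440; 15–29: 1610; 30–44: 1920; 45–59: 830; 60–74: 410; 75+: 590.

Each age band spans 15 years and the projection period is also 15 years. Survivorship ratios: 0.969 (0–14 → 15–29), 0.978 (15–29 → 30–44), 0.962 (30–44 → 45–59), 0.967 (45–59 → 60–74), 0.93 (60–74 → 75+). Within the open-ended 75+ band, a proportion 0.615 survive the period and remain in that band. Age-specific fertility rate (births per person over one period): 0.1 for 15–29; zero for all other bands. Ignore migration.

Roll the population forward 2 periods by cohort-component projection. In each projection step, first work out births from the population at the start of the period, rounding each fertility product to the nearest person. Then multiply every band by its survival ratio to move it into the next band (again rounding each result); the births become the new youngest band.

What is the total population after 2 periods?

(Bands numbered youngest = 1 to oldest = 6.)
Period 1:
Births: 1610 × 0.1 = 161
Band 2: 440 × 0.969 = 426
Band 3: 1610 × 0.978 = 1575
Band 4: 1920 × 0.962 = 1847
Band 5: 830 × 0.967 = 803
Band 6: 410 × 0.93 + 590 × 0.615 = 381 + 363 = 744
Population now: 0–14=161, 15–29=426, 30–44=1575, 45–59=1847, 60–74=803, 75+=744
Period 2:
Births: 426 × 0.1 = 43
Band 2: 161 × 0.969 = 156
Band 3: 426 × 0.978 = 417
Band 4: 1575 × 0.962 = 1515
Band 5: 1847 × 0.967 = 1786
Band 6: 803 × 0.93 + 744 × 0.615 = 747 + 458 = 1205
Population now: 0–14=43, 15–29=156, 30–44=417, 45–59=1515, 60–74=1786, 75+=1205
Total after period 2: 43 + 156 + 417 + 1515 + 1786 + 1205 = 5122

5122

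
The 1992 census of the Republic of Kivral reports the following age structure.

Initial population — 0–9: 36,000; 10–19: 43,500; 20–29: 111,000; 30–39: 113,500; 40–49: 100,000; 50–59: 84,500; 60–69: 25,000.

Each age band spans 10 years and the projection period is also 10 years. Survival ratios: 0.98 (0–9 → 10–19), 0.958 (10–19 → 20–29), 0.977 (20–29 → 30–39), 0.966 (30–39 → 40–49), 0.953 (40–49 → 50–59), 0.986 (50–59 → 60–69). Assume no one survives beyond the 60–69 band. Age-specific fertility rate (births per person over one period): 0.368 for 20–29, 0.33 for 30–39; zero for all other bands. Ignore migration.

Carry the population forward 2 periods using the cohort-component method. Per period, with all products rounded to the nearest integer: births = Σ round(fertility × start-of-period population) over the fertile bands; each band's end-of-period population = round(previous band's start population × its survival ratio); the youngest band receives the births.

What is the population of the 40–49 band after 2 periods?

104760

Numbering the groups 1..7 from youngest to oldest:
After projecting period 1:
Births: 111000 × 0.368 = 40848 ; 113500 × 0.33 = 37455 → 78303
Group 2: 36000 × 0.98 = 35280
Group 3: 43500 × 0.958 = 41673
Group 4: 111000 × 0.977 = 108447
Group 5: 113500 × 0.966 = 109641
Group 6: 100000 × 0.953 = 95300
Group 7: 84500 × 0.986 = 83317
Population now: 0–9=78303, 10–19=35280, 20–29=41673, 30–39=108447, 40–49=109641, 50–59=95300, 60–69=83317
After projecting period 2:
Births: 41673 × 0.368 = 15336 ; 108447 × 0.33 = 35788 → 51124
Group 2: 78303 × 0.98 = 76737
Group 3: 35280 × 0.958 = 33798
Group 4: 41673 × 0.977 = 40715
Group 5: 108447 × 0.966 = 104760
Group 6: 109641 × 0.953 = 104488
Group 7: 95300 × 0.986 = 93966
Population now: 0–9=51124, 10–19=76737, 20–29=33798, 30–39=40715, 40–49=104760, 50–59=104488, 60–69=93966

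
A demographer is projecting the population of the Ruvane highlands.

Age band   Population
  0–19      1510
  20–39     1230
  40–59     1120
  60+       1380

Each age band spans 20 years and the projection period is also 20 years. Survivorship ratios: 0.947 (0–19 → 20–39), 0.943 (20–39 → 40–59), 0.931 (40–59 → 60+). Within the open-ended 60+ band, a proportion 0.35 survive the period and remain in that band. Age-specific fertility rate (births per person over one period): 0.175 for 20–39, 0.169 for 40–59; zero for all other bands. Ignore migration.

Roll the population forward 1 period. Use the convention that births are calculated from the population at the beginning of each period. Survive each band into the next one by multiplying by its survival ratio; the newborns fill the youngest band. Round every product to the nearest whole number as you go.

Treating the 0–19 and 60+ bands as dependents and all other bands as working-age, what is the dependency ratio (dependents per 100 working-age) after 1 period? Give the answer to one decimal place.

74.5

(Groups numbered youngest = 1 to oldest = 4.)
Period 1:
Births: 1230 × 0.175 = 215  |  1120 × 0.169 = 189 — total 404
Group 2: 1510 × 0.947 = 1430
Group 3: 1230 × 0.943 = 1160
Group 4: 1120 × 0.931 + 1380 × 0.35 = 1043 + 483 = 1526
End of period: [404, 1430, 1160, 1526]
Dependents (band 0–19 + band 60+) = 404 + 1526 = 1930; working-age = 2590; ratio = 1930/2590 × 100 = 74.5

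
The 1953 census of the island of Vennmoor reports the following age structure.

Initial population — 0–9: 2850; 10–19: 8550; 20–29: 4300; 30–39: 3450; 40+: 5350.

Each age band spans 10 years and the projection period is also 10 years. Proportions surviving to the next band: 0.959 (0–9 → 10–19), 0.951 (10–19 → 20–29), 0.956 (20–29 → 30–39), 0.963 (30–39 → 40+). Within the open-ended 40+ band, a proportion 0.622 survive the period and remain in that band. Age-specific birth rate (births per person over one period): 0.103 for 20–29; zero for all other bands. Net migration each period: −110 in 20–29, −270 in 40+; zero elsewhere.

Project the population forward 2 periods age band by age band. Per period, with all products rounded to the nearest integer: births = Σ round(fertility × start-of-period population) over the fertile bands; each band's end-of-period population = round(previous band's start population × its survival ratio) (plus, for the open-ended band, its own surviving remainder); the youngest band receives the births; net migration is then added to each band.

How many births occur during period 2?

— Period 1 —
Births: 4300 × 0.103 = 443
10–19: 2850 × 0.959 = 2733
20–29: 8550 × 0.951 = 8131
30–39: 4300 × 0.956 = 4111
40+: 3450 × 0.963 + 5350 × 0.622 = 3322 + 3328 = 6650
Net migration: 20–29 − 110 → 8021; 40+ − 270 → 6380
End of period: [443, 2733, 8021, 4111, 6380]
— Period 2 —
Births: 8021 × 0.103 = 826
10–19: 443 × 0.959 = 425
20–29: 2733 × 0.951 = 2599
30–39: 8021 × 0.956 = 7668
40+: 4111 × 0.963 + 6380 × 0.622 = 3959 + 3968 = 7927
Net migration: 20–29 − 110 → 2489; 40+ − 270 → 7657
End of period: [826, 425, 2489, 7668, 7657]

826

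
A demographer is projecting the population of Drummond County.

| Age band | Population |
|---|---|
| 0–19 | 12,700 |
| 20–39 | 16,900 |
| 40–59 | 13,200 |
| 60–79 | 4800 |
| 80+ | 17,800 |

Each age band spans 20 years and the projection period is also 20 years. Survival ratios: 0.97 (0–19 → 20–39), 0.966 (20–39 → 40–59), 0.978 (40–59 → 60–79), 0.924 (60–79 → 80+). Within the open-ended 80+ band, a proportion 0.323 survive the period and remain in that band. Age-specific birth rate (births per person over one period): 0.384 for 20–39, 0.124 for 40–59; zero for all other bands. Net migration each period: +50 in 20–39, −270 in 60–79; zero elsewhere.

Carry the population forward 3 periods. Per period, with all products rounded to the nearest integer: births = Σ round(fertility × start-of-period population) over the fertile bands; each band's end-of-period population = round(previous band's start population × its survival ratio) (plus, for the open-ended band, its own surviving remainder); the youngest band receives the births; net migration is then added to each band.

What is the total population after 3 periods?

49565

[period 1]
Births: 16900 * 0.384 = 6490, 13200 * 0.124 = 1637 → total 8127
20–39: 12700 * 0.97 = 12319
40–59: 16900 * 0.966 = 16325
60–79: 13200 * 0.978 = 12910
80+: 4800 * 0.924 + 17800 * 0.323 = 4435 + 5749 = 10184
Net migration: 20–39 + 50 → 12369; 60–79 − 270 → 12640
→ [8127, 12369, 16325, 12640, 10184]
[period 2]
Births: 12369 * 0.384 = 4750, 16325 * 0.124 = 2024 → total 6774
20–39: 8127 * 0.97 = 7883
40–59: 12369 * 0.966 = 11948
60–79: 16325 * 0.978 = 15966
80+: 12640 * 0.924 + 10184 * 0.323 = 11679 + 3289 = 14968
Net migration: 20–39 + 50 → 7933; 60–79 − 270 → 15696
→ [6774, 7933, 11948, 15696, 14968]
[period 3]
Births: 7933 * 0.384 = 3046, 11948 * 0.124 = 1482 → total 4528
20–39: 6774 * 0.97 = 6571
40–59: 7933 * 0.966 = 7663
60–79: 11948 * 0.978 = 11685
80+: 15696 * 0.924 + 14968 * 0.323 = 14503 + 4835 = 19338
Net migration: 20–39 + 50 → 6621; 60–79 − 270 → 11415
→ [4528, 6621, 7663, 11415, 19338]
Total after period 3: 4528 + 6621 + 7663 + 11415 + 19338 = 49565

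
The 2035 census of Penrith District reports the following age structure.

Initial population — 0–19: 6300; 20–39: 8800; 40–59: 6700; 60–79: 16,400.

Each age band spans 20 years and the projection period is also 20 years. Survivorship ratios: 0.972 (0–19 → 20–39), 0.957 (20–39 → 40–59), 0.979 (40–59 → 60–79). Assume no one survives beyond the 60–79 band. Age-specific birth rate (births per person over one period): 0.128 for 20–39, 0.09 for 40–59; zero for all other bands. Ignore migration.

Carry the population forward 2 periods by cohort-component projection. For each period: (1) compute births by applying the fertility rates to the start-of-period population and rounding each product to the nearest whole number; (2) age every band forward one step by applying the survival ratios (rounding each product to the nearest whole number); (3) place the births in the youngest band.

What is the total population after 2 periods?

[period 1]
Births: 8800 * 0.128 = 1126, 6700 * 0.09 = 603 ⇒ total 1729
20–39: 6300 * 0.972 = 6124
40–59: 8800 * 0.957 = 8422
60–79: 6700 * 0.979 = 6559
→ [1729, 6124, 8422, 6559]
[period 2]
Births: 6124 * 0.128 = 784, 8422 * 0.09 = 758 ⇒ total 1542
20–39: 1729 * 0.972 = 1681
40–59: 6124 * 0.957 = 5861
60–79: 8422 * 0.979 = 8245
→ [1542, 1681, 5861, 8245]
Total after period 2: 1542 + 1681 + 5861 + 8245 = 17329

17329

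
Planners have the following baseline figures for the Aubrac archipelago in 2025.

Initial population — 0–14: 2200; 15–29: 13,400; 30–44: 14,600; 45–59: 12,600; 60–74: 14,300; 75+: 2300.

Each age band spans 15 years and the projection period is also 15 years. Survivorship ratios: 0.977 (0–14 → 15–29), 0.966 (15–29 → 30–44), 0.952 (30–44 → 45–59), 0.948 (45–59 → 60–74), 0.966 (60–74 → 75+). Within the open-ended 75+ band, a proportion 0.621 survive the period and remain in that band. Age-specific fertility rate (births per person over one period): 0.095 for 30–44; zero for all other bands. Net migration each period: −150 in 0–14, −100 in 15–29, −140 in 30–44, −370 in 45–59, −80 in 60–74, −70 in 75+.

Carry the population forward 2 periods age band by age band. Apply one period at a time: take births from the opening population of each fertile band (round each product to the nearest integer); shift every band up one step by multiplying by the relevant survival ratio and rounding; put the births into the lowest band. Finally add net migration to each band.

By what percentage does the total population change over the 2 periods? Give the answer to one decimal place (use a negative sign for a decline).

— Period 1 —
Births: 14600 * 0.095 = 1387
15–29: 2200 * 0.977 = 2149
30–44: 13400 * 0.966 = 12944
45–59: 14600 * 0.952 = 13899
60–74: 12600 * 0.948 = 11945
75+: 14300 * 0.966 + 2300 * 0.621 = 13814 + 1428 = 15242
Net migration: 0–14 − 150 → 1237; 15–29 − 100 → 2049; 30–44 − 140 → 12804; 45–59 − 370 → 13529; 60–74 − 80 → 11865; 75+ − 70 → 15172
Population now: 0–14=1237, 15–29=2049, 30–44=12804, 45–59=13529, 60–74=11865, 75+=15172
— Period 2 —
Births: 12804 * 0.095 = 1216
15–29: 1237 * 0.977 = 1209
30–44: 2049 * 0.966 = 1979
45–59: 12804 * 0.952 = 12189
60–74: 13529 * 0.948 = 12825
75+: 11865 * 0.966 + 15172 * 0.621 = 11462 + 9422 = 20884
Net migration: 0–14 − 150 → 1066; 15–29 − 100 → 1109; 30–44 − 140 → 1839; 45–59 − 370 → 11819; 60–74 − 80 → 12745; 75+ − 70 → 20814
Population now: 0–14=1066, 15–29=1109, 30–44=1839, 45–59=11819, 60–74=12745, 75+=20814
Total: 59400 → 49392; change = -10008; percentage change = -16.8%

-16.8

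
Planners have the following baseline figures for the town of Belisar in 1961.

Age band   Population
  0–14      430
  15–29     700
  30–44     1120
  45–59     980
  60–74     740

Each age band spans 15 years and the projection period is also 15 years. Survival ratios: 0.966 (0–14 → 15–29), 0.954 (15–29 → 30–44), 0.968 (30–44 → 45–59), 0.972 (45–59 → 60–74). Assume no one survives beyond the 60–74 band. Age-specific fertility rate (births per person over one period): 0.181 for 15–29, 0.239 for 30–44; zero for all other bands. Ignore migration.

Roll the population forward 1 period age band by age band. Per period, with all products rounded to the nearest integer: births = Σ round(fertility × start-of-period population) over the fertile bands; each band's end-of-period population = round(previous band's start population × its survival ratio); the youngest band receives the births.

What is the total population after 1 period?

3515

Period 1.
Births: 700 × 0.181 = 127, 1120 × 0.239 = 268 → 395
15–29: 430 × 0.966 = 415
30–44: 700 × 0.954 = 668
45–59: 1120 × 0.968 = 1084
60–74: 980 × 0.972 = 953
End of period: [395, 415, 668, 1084, 953]
Total after period 1: 395 + 415 + 668 + 1084 + 953 = 3515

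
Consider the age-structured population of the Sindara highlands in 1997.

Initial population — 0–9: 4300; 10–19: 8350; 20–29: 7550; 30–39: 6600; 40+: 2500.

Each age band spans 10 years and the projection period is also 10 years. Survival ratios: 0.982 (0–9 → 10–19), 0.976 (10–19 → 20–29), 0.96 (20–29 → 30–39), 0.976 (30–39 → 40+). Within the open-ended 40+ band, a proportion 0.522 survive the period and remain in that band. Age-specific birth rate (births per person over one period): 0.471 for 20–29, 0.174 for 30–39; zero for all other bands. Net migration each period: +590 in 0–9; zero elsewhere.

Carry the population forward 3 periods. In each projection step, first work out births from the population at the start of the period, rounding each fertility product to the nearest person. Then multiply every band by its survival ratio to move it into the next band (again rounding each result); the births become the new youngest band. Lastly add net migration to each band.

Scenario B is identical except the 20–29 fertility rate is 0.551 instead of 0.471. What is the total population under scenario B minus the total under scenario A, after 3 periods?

After projecting period 1:
Births: 7550 × 0.471 = 3556 ; 6600 × 0.174 = 1148 → 4704
10–19: 4300 × 0.982 = 4223
20–29: 8350 × 0.976 = 8150
30–39: 7550 × 0.96 = 7248
40+: 6600 × 0.976 + 2500 × 0.522 = 6442 + 1305 = 7747
Net migration: 0–9 + 590 → 5294
End of period: [5294, 4223, 8150, 7248, 7747]
After projecting period 2:
Births: 8150 × 0.471 = 3839 ; 7248 × 0.174 = 1261 → 5100
10–19: 5294 × 0.982 = 5199
20–29: 4223 × 0.976 = 4122
30–39: 8150 × 0.96 = 7824
40+: 7248 × 0.976 + 7747 × 0.522 = 7074 + 4044 = 11118
Net migration: 0–9 + 590 → 5690
End of period: [5690, 5199, 4122, 7824, 11118]
After projecting period 3:
Births: 4122 × 0.471 = 1941 ; 7824 × 0.174 = 1361 → 3302
10–19: 5690 × 0.982 = 5588
20–29: 5199 × 0.976 = 5074
30–39: 4122 × 0.96 = 3957
40+: 7824 × 0.976 + 11118 × 0.522 = 7636 + 5804 = 13440
Net migration: 0–9 + 590 → 3892
End of period: [3892, 5588, 5074, 3957, 13440]
Scenario A total after 3 periods: 31951
Scenario B projection —
After projecting period 1:
Births: 7550 × 0.551 = 4160 ; 6600 × 0.174 = 1148 → 5308
10–19: 4300 × 0.982 = 4223
20–29: 8350 × 0.976 = 8150
30–39: 7550 × 0.96 = 7248
40+: 6600 × 0.976 + 2500 × 0.522 = 6442 + 1305 = 7747
Net migration: 0–9 + 590 → 5898
End of period: [5898, 4223, 8150, 7248, 7747]
After projecting period 2:
Births: 8150 × 0.551 = 4491 ; 7248 × 0.174 = 1261 → 5752
10–19: 5898 × 0.982 = 5792
20–29: 4223 × 0.976 = 4122
30–39: 8150 × 0.96 = 7824
40+: 7248 × 0.976 + 7747 × 0.522 = 7074 + 4044 = 11118
Net migration: 0–9 + 590 → 6342
End of period: [6342, 5792, 4122, 7824, 11118]
After projecting period 3:
Births: 4122 × 0.551 = 2271 ; 7824 × 0.174 = 1361 → 3632
10–19: 6342 × 0.982 = 6228
20–29: 5792 × 0.976 = 5653
30–39: 4122 × 0.96 = 3957
40+: 7824 × 0.976 + 11118 × 0.522 = 7636 + 5804 = 13440
Net migration: 0–9 + 590 → 4222
End of period: [4222, 6228, 5653, 3957, 13440]
Scenario B total after 3 periods: 33500
Difference B − A = 33500 − 31951 = 1549

1549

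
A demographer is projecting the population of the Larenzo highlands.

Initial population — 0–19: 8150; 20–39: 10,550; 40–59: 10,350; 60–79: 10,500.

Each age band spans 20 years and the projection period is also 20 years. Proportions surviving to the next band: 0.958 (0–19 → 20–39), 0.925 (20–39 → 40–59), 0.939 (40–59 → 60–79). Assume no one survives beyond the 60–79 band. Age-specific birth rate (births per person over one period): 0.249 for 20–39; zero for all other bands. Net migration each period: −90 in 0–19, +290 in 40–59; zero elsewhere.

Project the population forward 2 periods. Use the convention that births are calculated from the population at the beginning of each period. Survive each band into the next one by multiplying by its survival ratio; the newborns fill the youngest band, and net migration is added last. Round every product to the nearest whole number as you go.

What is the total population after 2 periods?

21232

Period 1:
Births: 10550 × 0.249 = 2627
20–39: 8150 × 0.958 = 7808
40–59: 10550 × 0.925 = 9759
60–79: 10350 × 0.939 = 9719
Net migration: 0–19 − 90 → 2537; 40–59 + 290 → 10049
End of period: [2537, 7808, 10049, 9719]
Period 2:
Births: 7808 × 0.249 = 1944
20–39: 2537 × 0.958 = 2430
40–59: 7808 × 0.925 = 7222
60–79: 10049 × 0.939 = 9436
Net migration: 0–19 − 90 → 1854; 40–59 + 290 → 7512
End of period: [1854, 2430, 7512, 9436]
Total after period 2: 1854 + 2430 + 7512 + 9436 = 21232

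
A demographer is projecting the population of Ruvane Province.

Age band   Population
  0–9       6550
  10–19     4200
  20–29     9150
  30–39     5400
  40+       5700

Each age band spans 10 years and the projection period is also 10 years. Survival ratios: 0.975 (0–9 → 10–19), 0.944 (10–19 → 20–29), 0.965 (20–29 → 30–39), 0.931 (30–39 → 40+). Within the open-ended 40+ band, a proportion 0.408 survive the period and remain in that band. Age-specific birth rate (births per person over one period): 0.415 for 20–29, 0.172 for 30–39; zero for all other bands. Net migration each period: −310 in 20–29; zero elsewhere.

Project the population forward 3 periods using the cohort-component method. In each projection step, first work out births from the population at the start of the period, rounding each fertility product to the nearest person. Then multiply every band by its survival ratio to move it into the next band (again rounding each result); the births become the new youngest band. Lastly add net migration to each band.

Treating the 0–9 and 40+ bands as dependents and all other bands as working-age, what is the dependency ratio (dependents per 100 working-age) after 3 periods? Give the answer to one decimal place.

[period 1]
Births: 9150 × 0.415 = 3797, 5400 × 0.172 = 929 ⇒ total 4726
10–19: 6550 × 0.975 = 6386
20–29: 4200 × 0.944 = 3965
30–39: 9150 × 0.965 = 8830
40+: 5400 × 0.931 + 5700 × 0.408 = 5027 + 2326 = 7353
Net migration: 20–29 − 310 → 3655
Giving 4726 / 6386 / 3655 / 8830 / 7353.
[period 2]
Births: 3655 × 0.415 = 1517, 8830 × 0.172 = 1519 ⇒ total 3036
10–19: 4726 × 0.975 = 4608
20–29: 6386 × 0.944 = 6028
30–39: 3655 × 0.965 = 3527
40+: 8830 × 0.931 + 7353 × 0.408 = 8221 + 3000 = 11221
Net migration: 20–29 − 310 → 5718
Giving 3036 / 4608 / 5718 / 3527 / 11221.
[period 3]
Births: 5718 × 0.415 = 2373, 3527 × 0.172 = 607 ⇒ total 2980
10–19: 3036 × 0.975 = 2960
20–29: 4608 × 0.944 = 4350
30–39: 5718 × 0.965 = 5518
40+: 3527 × 0.931 + 11221 × 0.408 = 3284 + 4578 = 7862
Net migration: 20–29 − 310 → 4040
Giving 2980 / 2960 / 4040 / 5518 / 7862.
Dependents (band 0–9 + band 40+) = 2980 + 7862 = 10842; working-age = 12518; ratio = 10842/12518 × 100 = 86.6

86.6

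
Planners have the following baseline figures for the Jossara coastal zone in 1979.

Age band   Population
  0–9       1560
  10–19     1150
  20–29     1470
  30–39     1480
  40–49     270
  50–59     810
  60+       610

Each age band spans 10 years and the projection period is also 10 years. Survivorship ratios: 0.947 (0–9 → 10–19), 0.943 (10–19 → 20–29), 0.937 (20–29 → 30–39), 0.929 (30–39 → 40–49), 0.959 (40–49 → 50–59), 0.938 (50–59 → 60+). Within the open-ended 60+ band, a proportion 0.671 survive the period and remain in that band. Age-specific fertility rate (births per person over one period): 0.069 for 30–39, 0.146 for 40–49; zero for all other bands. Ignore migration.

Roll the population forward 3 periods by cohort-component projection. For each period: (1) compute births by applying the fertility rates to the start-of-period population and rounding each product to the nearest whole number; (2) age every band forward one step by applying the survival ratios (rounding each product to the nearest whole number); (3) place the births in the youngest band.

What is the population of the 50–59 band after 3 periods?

1227

Call the bands 1 to 7, youngest first.
Period 1:
Births: 1480 * 0.069 = 102, 270 * 0.146 = 39 — total 141
Band 2: 1560 * 0.947 = 1477
Band 3: 1150 * 0.943 = 1084
Band 4: 1470 * 0.937 = 1377
Band 5: 1480 * 0.929 = 1375
Band 6: 270 * 0.959 = 259
Band 7: 810 * 0.938 + 610 * 0.671 = 760 + 409 = 1169
End of period: [141, 1477, 1084, 1377, 1375, 259, 1169]
Period 2:
Births: 1377 * 0.069 = 95, 1375 * 0.146 = 201 — total 296
Band 2: 141 * 0.947 = 134
Band 3: 1477 * 0.943 = 1393
Band 4: 1084 * 0.937 = 1016
Band 5: 1377 * 0.929 = 1279
Band 6: 1375 * 0.959 = 1319
Band 7: 259 * 0.938 + 1169 * 0.671 = 243 + 784 = 1027
End of period: [296, 134, 1393, 1016, 1279, 1319, 1027]
Period 3:
Births: 1016 * 0.069 = 70, 1279 * 0.146 = 187 — total 257
Band 2: 296 * 0.947 = 280
Band 3: 134 * 0.943 = 126
Band 4: 1393 * 0.937 = 1305
Band 5: 1016 * 0.929 = 944
Band 6: 1279 * 0.959 = 1227
Band 7: 1319 * 0.938 + 1027 * 0.671 = 1237 + 689 = 1926
End of period: [257, 280, 126, 1305, 944, 1227, 1926]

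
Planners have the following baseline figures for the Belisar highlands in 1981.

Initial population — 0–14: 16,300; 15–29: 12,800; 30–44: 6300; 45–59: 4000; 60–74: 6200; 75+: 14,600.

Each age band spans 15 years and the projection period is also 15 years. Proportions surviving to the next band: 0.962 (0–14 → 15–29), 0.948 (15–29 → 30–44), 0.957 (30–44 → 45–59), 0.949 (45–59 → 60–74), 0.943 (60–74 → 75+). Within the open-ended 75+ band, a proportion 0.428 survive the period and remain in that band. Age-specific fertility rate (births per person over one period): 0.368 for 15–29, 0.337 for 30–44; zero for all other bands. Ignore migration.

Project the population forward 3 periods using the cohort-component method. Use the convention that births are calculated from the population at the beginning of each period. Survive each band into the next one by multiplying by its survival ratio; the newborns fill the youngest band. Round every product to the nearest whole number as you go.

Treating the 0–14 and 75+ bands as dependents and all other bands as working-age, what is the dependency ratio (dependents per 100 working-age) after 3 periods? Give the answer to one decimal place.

40.5

Numbering the bands 1..6 from youngest to oldest:
[period 1]
Births: 12800 × 0.368 = 4710 ; 6300 × 0.337 = 2123 → 6833
Band 2: 16300 × 0.962 = 15681
Band 3: 12800 × 0.948 = 12134
Band 4: 6300 × 0.957 = 6029
Band 5: 4000 × 0.949 = 3796
Band 6: 6200 × 0.943 + 14600 × 0.428 = 5847 + 6249 = 12096
→ [6833, 15681, 12134, 6029, 3796, 12096]
[period 2]
Births: 15681 × 0.368 = 5771 ; 12134 × 0.337 = 4089 → 9860
Band 2: 6833 × 0.962 = 6573
Band 3: 15681 × 0.948 = 14866
Band 4: 12134 × 0.957 = 11612
Band 5: 6029 × 0.949 = 5722
Band 6: 3796 × 0.943 + 12096 × 0.428 = 3580 + 5177 = 8757
→ [9860, 6573, 14866, 11612, 5722, 8757]
[period 3]
Births: 6573 × 0.368 = 2419 ; 14866 × 0.337 = 5010 → 7429
Band 2: 9860 × 0.962 = 9485
Band 3: 6573 × 0.948 = 6231
Band 4: 14866 × 0.957 = 14227
Band 5: 11612 × 0.949 = 11020
Band 6: 5722 × 0.943 + 8757 × 0.428 = 5396 + 3748 = 9144
→ [7429, 9485, 6231, 14227, 11020, 9144]
Dependents (band 0–14 + band 75+) = 7429 + 9144 = 16573; working-age = 40963; ratio = 16573/40963 × 100 = 40.5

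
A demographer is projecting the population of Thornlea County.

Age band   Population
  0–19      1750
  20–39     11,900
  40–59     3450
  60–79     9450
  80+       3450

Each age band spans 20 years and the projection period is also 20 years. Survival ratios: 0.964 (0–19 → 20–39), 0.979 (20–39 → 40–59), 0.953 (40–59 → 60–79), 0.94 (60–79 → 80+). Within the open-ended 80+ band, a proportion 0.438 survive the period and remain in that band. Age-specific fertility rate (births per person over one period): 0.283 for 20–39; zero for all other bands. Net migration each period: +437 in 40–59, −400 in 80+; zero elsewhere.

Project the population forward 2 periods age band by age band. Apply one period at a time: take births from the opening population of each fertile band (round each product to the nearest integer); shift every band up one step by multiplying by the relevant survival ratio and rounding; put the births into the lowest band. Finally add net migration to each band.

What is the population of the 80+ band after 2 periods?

Call the bands 1 to 5, youngest first.
[period 1]
Births: 11900 × 0.283 = 3368
Band 2: 1750 × 0.964 = 1687
Band 3: 11900 × 0.979 = 11650
Band 4: 3450 × 0.953 = 3288
Band 5: 9450 × 0.94 + 3450 × 0.438 = 8883 + 1511 = 10394
Net migration: Band 3 + 437 → 12087; Band 5 − 400 → 9994
End of period: [3368, 1687, 12087, 3288, 9994]
[period 2]
Births: 1687 × 0.283 = 477
Band 2: 3368 × 0.964 = 3247
Band 3: 1687 × 0.979 = 1652
Band 4: 12087 × 0.953 = 11519
Band 5: 3288 × 0.94 + 9994 × 0.438 = 3091 + 4377 = 7468
Net migration: Band 3 + 437 → 2089; Band 5 − 400 → 7068
End of period: [477, 3247, 2089, 11519, 7068]

7068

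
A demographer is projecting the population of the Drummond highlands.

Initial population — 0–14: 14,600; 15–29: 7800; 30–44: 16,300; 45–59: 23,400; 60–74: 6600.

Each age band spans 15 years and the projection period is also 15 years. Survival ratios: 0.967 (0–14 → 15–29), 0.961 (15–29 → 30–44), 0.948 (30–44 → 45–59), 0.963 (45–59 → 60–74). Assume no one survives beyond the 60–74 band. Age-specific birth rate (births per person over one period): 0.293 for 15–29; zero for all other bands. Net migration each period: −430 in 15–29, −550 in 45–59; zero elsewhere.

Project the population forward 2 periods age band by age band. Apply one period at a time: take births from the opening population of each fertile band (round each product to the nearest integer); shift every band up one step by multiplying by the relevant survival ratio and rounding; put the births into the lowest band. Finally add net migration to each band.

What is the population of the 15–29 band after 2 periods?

1780

(Groups numbered youngest = 1 to oldest = 5.)
After projecting period 1:
Births: 7800 × 0.293 = 2285
Group 2: 14600 × 0.967 = 14118
Group 3: 7800 × 0.961 = 7496
Group 4: 16300 × 0.948 = 15452
Group 5: 23400 × 0.963 = 22534
Net migration: Group 2 − 430 → 13688; Group 4 − 550 → 14902
End of period: [2285, 13688, 7496, 14902, 22534]
After projecting period 2:
Births: 13688 × 0.293 = 4011
Group 2: 2285 × 0.967 = 2210
Group 3: 13688 × 0.961 = 13154
Group 4: 7496 × 0.948 = 7106
Group 5: 14902 × 0.963 = 14351
Net migration: Group 2 − 430 → 1780; Group 4 − 550 → 6556
End of period: [4011, 1780, 13154, 6556, 14351]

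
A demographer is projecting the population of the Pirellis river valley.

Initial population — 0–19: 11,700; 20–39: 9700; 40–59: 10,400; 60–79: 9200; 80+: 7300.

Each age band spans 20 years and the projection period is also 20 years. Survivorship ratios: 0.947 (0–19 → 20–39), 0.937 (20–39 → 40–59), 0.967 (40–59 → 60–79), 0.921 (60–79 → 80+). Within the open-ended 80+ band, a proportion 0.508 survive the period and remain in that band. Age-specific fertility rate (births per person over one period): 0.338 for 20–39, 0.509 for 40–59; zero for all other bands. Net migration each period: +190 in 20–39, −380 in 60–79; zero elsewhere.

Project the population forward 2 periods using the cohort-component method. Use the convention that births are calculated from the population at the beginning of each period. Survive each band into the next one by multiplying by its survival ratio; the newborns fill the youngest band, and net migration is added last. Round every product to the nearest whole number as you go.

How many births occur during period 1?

8573

Call the bands 1 to 5, youngest first.
After projecting period 1:
Births: 9700 × 0.338 = 3279  |  10400 × 0.509 = 5294 → total 8573
Band 2: 11700 × 0.947 = 11080
Band 3: 9700 × 0.937 = 9089
Band 4: 10400 × 0.967 = 10057
Band 5: 9200 × 0.921 + 7300 × 0.508 = 8473 + 3708 = 12181
Net migration: Band 2 + 190 → 11270; Band 4 − 380 → 9677
End of period: [8573, 11270, 9089, 9677, 12181]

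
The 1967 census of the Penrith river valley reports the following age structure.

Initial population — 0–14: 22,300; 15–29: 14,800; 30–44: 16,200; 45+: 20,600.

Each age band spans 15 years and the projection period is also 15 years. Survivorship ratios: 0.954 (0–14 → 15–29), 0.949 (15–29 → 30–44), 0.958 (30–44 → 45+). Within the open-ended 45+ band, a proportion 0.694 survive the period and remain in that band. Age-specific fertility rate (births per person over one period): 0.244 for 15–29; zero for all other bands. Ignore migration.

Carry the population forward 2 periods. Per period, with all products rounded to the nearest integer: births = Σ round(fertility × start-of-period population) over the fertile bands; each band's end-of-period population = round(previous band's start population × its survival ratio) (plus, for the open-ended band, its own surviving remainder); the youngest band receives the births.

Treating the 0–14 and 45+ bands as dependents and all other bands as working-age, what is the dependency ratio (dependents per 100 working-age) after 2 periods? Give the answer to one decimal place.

Let group 1 be 0–14 through group 4 = 45+.
— Period 1 —
Births: 14800 × 0.244 = 3611
Group 2: 22300 × 0.954 = 21274
Group 3: 14800 × 0.949 = 14045
Group 4: 16200 × 0.958 + 20600 × 0.694 = 15520 + 14296 = 29816
End of period: [3611, 21274, 14045, 29816]
— Period 2 —
Births: 21274 × 0.244 = 5191
Group 2: 3611 × 0.954 = 3445
Group 3: 21274 × 0.949 = 20189
Group 4: 14045 × 0.958 + 29816 × 0.694 = 13455 + 20692 = 34147
End of period: [5191, 3445, 20189, 34147]
Dependents (band 0–14 + band 45+) = 5191 + 34147 = 39338; working-age = 23634; ratio = 39338/23634 × 100 = 166.4

166.4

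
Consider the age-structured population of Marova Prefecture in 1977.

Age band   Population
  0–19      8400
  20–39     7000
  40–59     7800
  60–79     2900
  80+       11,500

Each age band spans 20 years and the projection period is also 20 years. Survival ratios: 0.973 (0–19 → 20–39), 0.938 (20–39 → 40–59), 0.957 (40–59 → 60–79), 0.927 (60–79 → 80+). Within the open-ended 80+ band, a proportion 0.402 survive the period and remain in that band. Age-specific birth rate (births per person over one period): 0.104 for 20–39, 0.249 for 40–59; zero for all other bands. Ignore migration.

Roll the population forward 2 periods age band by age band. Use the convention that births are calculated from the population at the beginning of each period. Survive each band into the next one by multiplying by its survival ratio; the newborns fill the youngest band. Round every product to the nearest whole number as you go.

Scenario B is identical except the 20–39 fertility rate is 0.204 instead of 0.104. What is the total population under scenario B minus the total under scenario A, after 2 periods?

Call the bands 1 to 5, youngest first.
Period 1:
Births: 7000 × 0.104 = 728  |  7800 × 0.249 = 1942 → total 2670
Band 2: 8400 × 0.973 = 8173
Band 3: 7000 × 0.938 = 6566
Band 4: 7800 × 0.957 = 7465
Band 5: 2900 × 0.927 + 11500 × 0.402 = 2688 + 4623 = 7311
End of period: [2670, 8173, 6566, 7465, 7311]
Period 2:
Births: 8173 × 0.104 = 850  |  6566 × 0.249 = 1635 → total 2485
Band 2: 2670 × 0.973 = 2598
Band 3: 8173 × 0.938 = 7666
Band 4: 6566 × 0.957 = 6284
Band 5: 7465 × 0.927 + 7311 × 0.402 = 6920 + 2939 = 9859
End of period: [2485, 2598, 7666, 6284, 9859]
Scenario A total after 2 periods: 28892
Scenario B projection —
Period 1:
Births: 7000 × 0.204 = 1428  |  7800 × 0.249 = 1942 → total 3370
Band 2: 8400 × 0.973 = 8173
Band 3: 7000 × 0.938 = 6566
Band 4: 7800 × 0.957 = 7465
Band 5: 2900 × 0.927 + 11500 × 0.402 = 2688 + 4623 = 7311
End of period: [3370, 8173, 6566, 7465, 7311]
Period 2:
Births: 8173 × 0.204 = 1667  |  6566 × 0.249 = 1635 → total 3302
Band 2: 3370 × 0.973 = 3279
Band 3: 8173 × 0.938 = 7666
Band 4: 6566 × 0.957 = 6284
Band 5: 7465 × 0.927 + 7311 × 0.402 = 6920 + 2939 = 9859
End of period: [3302, 3279, 7666, 6284, 9859]
Scenario B total after 2 periods: 30390
Difference B − A = 30390 − 28892 = 1498

1498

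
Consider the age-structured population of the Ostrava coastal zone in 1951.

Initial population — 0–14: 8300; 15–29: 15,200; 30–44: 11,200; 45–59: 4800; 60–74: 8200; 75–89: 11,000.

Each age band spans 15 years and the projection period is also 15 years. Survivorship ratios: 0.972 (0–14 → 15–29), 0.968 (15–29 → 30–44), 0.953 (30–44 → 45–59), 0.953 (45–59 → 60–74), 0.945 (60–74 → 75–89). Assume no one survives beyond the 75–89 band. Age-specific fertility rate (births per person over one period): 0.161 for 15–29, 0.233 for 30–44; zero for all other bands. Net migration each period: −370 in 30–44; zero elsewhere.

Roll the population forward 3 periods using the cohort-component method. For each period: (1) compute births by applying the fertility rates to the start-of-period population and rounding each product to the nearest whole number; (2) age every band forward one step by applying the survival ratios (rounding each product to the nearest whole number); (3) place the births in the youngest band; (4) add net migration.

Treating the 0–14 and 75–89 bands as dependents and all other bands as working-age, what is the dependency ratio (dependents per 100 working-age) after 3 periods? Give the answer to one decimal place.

Numbering the groups 1..6 from youngest to oldest:
— Period 1 —
Births: 15200 × 0.161 = 2447  |  11200 × 0.233 = 2610 ⇒ total 5057
Group 2: 8300 × 0.972 = 8068
Group 3: 15200 × 0.968 = 14714
Group 4: 11200 × 0.953 = 10674
Group 5: 4800 × 0.953 = 4574
Group 6: 8200 × 0.945 = 7749
Net migration: Group 3 − 370 → 14344
End of period: [5057, 8068, 14344, 10674, 4574, 7749]
— Period 2 —
Births: 8068 × 0.161 = 1299  |  14344 × 0.233 = 3342 ⇒ total 4641
Group 2: 5057 × 0.972 = 4915
Group 3: 8068 × 0.968 = 7810
Group 4: 14344 × 0.953 = 13670
Group 5: 10674 × 0.953 = 10172
Group 6: 4574 × 0.945 = 4322
Net migration: Group 3 − 370 → 7440
End of period: [4641, 4915, 7440, 13670, 10172, 4322]
— Period 3 —
Births: 4915 × 0.161 = 791  |  7440 × 0.233 = 1734 ⇒ total 2525
Group 2: 4641 × 0.972 = 4511
Group 3: 4915 × 0.968 = 4758
Group 4: 7440 × 0.953 = 7090
Group 5: 13670 × 0.953 = 13028
Group 6: 10172 × 0.945 = 9613
Net migration: Group 3 − 370 → 4388
End of period: [2525, 4511, 4388, 7090, 13028, 9613]
Dependents (band 0–14 + band 75–89) = 2525 + 9613 = 12138; working-age = 29017; ratio = 12138/29017 × 100 = 41.8

41.8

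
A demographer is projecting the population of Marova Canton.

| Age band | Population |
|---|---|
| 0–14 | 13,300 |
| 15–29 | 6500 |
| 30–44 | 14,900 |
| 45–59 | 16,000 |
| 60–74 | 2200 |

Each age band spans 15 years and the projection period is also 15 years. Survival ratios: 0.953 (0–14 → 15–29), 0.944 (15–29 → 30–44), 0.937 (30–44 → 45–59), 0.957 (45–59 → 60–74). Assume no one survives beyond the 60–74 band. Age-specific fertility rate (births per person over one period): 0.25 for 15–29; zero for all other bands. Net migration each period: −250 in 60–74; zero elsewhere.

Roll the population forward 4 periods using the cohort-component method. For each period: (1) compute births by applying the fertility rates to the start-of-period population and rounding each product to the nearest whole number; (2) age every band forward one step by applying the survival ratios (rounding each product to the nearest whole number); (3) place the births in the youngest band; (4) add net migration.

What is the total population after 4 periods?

After projecting period 1:
Births: 6500 × 0.25 = 1625
15–29: 13300 × 0.953 = 12675
30–44: 6500 × 0.944 = 6136
45–59: 14900 × 0.937 = 13961
60–74: 16000 × 0.957 = 15312
Net migration: 60–74 − 250 → 15062
End of period: [1625, 12675, 6136, 13961, 15062]
After projecting period 2:
Births: 12675 × 0.25 = 3169
15–29: 1625 × 0.953 = 1549
30–44: 12675 × 0.944 = 11965
45–59: 6136 × 0.937 = 5749
60–74: 13961 × 0.957 = 13361
Net migration: 60–74 − 250 → 13111
End of period: [3169, 1549, 11965, 5749, 13111]
After projecting period 3:
Births: 1549 × 0.25 = 387
15–29: 3169 × 0.953 = 3020
30–44: 1549 × 0.944 = 1462
45–59: 11965 × 0.937 = 11211
60–74: 5749 × 0.957 = 5502
Net migration: 60–74 − 250 → 5252
End of period: [387, 3020, 1462, 11211, 5252]
After projecting period 4:
Births: 3020 × 0.25 = 755
15–29: 387 × 0.953 = 369
30–44: 3020 × 0.944 = 2851
45–59: 1462 × 0.937 = 1370
60–74: 11211 × 0.957 = 10729
Net migration: 60–74 − 250 → 10479
End of period: [755, 369, 2851, 1370, 10479]
Total after period 4: 755 + 369 + 2851 + 1370 + 10479 = 15824

15824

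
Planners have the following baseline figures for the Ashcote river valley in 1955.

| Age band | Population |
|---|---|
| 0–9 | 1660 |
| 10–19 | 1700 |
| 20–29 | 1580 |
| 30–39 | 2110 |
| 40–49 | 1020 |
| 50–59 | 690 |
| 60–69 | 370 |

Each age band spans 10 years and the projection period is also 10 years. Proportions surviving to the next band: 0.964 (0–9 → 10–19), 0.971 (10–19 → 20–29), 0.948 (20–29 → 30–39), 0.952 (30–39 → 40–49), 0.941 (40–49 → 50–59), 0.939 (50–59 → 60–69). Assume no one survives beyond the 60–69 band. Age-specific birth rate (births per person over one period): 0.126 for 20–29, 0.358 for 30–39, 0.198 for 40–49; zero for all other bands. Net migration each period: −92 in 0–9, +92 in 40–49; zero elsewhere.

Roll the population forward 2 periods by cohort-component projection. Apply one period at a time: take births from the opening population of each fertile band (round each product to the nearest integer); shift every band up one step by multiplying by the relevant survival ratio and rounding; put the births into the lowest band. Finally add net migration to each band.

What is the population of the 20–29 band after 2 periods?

1554

[period 1]
Births: 1580 × 0.126 = 199, 2110 × 0.358 = 755, 1020 × 0.198 = 202 → 1156
10–19: 1660 × 0.964 = 1600
20–29: 1700 × 0.971 = 1651
30–39: 1580 × 0.948 = 1498
40–49: 2110 × 0.952 = 2009
50–59: 1020 × 0.941 = 960
60–69: 690 × 0.939 = 648
Net migration: 0–9 − 92 → 1064; 40–49 + 92 → 2101
End of period: [1064, 1600, 1651, 1498, 2101, 960, 648]
[period 2]
Births: 1651 × 0.126 = 208, 1498 × 0.358 = 536, 2101 × 0.198 = 416 → 1160
10–19: 1064 × 0.964 = 1026
20–29: 1600 × 0.971 = 1554
30–39: 1651 × 0.948 = 1565
40–49: 1498 × 0.952 = 1426
50–59: 2101 × 0.941 = 1977
60–69: 960 × 0.939 = 901
Net migration: 0–9 − 92 → 1068; 40–49 + 92 → 1518
End of period: [1068, 1026, 1554, 1565, 1518, 1977, 901]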